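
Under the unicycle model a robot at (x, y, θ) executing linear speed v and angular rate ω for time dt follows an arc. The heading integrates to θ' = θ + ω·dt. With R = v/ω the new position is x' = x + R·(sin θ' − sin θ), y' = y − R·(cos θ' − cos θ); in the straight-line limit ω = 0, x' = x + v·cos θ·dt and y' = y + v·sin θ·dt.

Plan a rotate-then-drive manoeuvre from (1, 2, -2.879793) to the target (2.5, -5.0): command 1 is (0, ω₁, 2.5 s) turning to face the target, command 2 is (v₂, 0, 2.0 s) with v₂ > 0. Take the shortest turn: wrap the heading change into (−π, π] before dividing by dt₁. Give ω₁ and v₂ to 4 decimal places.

ω₁ = 0.6080, v₂ = 3.5795

heading to target = atan2(-5−2, 2.5−1) = -1.3597
Δθ = wrap(-1.3597 − -2.8798) = 1.5201; ω₁ = Δθ/dt₁ = 0.6080
distance = √((2.5−1)² + (-5−2)²) = 7.1589; v₂ = distance/dt₂ = 3.5795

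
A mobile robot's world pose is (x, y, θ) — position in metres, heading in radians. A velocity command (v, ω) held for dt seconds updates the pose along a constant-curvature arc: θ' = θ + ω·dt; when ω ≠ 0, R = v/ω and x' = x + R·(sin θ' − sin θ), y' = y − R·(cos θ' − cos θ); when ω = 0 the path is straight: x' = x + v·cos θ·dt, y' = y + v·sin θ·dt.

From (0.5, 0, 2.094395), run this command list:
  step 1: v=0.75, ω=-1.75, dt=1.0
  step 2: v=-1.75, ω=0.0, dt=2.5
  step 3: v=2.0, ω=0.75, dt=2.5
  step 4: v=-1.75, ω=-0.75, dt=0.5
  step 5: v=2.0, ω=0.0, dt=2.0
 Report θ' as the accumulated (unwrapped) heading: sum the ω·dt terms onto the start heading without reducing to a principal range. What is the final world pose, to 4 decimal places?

step 1: θ'=0.3444 (R=-0.4286) → pose (0.7265, 0.6177, 0.3444)
step 2: θ'=0.3444 (straight) → pose (-3.3916, -0.8594, 0.3444)
step 3: θ'=2.2194 (R=2.6667) → pose (-2.1668, 3.2615, 2.2194)
step 4: θ'=1.8444 (R=2.3333) → pose (-1.7798, 2.4825, 1.8444)
step 5: θ'=1.8444 (straight) → pose (-2.8606, 6.3337, 1.8444)

(-2.8606, 6.3337, 1.8444)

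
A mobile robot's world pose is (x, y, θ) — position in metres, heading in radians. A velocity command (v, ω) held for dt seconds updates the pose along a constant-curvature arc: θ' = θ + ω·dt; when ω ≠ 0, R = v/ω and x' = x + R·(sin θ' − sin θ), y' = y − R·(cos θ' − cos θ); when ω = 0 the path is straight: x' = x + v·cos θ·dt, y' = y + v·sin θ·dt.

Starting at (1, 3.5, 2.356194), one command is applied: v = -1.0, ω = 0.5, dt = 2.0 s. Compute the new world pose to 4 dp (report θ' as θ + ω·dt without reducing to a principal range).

θ' = 2.3562 + 0.5·2.0 = 3.3562
R = v/ω = -1.0/0.5 = -2.0000
x' = 1 + -2.0000·(sin 3.3562 − sin 2.3562) = 2.8401
y' = 3.5 − -2.0000·(cos 3.3562 − cos 2.3562) = 2.9601

(2.8401, 2.9601, 3.3562)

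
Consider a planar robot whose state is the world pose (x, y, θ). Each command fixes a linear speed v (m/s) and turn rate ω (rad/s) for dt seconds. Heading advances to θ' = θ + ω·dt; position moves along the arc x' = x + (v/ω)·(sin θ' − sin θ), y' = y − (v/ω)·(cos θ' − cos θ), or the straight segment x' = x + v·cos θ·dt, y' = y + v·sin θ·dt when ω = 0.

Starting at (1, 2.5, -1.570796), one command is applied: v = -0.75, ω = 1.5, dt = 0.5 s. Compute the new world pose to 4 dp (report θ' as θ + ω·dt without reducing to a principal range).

θ' = -1.5708 + 1.5·0.5 = -0.8208
R = v/ω = -0.75/1.5 = -0.5000
x' = 1 + -0.5000·(sin -0.8208 − sin -1.5708) = 0.8658
y' = 2.5 − -0.5000·(cos -0.8208 − cos -1.5708) = 2.8408

(0.8658, 2.8408, -0.8208)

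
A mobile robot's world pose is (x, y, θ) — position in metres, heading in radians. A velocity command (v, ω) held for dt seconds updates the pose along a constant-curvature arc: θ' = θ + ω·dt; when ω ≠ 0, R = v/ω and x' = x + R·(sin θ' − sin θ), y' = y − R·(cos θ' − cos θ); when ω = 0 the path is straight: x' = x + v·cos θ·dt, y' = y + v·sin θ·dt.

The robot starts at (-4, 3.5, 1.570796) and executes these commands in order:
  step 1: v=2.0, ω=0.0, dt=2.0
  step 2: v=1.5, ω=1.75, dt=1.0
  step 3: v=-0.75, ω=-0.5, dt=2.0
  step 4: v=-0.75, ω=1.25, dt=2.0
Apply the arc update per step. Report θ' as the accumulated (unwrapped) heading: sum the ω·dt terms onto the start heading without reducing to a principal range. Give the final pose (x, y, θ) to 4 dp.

step 1: θ'=1.5708 (straight) → pose (-4.0000, 7.5000, 1.5708)
step 2: θ'=3.3208 (R=0.8571) → pose (-5.0099, 8.3434, 3.3208)
step 3: θ'=2.3208 (R=1.5000) → pose (-3.6450, 7.8899, 2.3208)
step 4: θ'=4.8208 (R=-0.6000) → pose (-2.6095, 8.3638, 4.8208)

(-2.6095, 8.3638, 4.8208)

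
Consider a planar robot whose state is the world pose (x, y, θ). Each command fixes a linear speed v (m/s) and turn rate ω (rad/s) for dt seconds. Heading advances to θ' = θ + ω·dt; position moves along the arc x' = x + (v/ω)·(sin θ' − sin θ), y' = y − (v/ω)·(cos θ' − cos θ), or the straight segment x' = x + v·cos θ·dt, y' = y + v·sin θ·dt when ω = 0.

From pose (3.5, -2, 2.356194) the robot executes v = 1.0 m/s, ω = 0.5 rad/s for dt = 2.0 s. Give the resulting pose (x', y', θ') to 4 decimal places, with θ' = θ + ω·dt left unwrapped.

θ' = 2.3562 + 0.5·2.0 = 3.3562
R = v/ω = 1.0/0.5 = 2.0000
x' = 3.5 + 2.0000·(sin 3.3562 − sin 2.3562) = 1.6599
y' = -2 − 2.0000·(cos 3.3562 − cos 2.3562) = -1.4601

(1.6599, -1.4601, 3.3562)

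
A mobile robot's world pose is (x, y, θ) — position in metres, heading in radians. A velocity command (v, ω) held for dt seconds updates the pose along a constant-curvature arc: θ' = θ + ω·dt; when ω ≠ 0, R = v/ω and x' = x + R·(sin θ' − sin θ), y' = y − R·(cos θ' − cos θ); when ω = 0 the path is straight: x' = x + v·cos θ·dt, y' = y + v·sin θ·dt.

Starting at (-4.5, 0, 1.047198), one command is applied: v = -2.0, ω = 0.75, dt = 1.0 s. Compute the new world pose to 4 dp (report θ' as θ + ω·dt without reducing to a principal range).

(-4.7892, -1.9319, 1.7972)

θ' = 1.0472 + 0.75·1.0 = 1.7972
R = v/ω = -2.0/0.75 = -2.6667
x' = -4.5 + -2.6667·(sin 1.7972 − sin 1.0472) = -4.7892
y' = 0 − -2.6667·(cos 1.7972 − cos 1.0472) = -1.9319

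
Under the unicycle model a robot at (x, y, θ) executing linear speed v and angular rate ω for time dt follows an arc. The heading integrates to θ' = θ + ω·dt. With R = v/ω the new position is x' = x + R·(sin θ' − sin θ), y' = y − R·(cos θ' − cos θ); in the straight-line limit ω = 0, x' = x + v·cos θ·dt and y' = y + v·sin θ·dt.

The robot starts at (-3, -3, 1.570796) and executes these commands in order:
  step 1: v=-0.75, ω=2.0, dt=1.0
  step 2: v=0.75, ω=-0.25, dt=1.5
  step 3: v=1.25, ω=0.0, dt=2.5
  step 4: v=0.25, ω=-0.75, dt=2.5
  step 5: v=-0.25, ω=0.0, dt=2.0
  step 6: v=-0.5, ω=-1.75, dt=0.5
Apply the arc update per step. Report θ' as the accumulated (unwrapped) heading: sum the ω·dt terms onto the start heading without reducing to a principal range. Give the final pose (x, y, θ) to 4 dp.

(-7.2936, -4.0342, 0.4458)

step 1: θ'=3.5708 (R=-0.3750) → pose (-2.4689, -3.3410, 3.5708)
step 2: θ'=3.1958 (R=-3.0000) → pose (-3.5549, -3.6087, 3.1958)
step 3: θ'=3.1958 (straight) → pose (-6.6753, -3.7780, 3.1958)
step 4: θ'=1.3208 (R=-0.3333) → pose (-7.0163, -3.3627, 1.3208)
step 5: θ'=1.3208 (straight) → pose (-7.1400, -3.8471, 1.3208)
step 6: θ'=0.4458 (R=0.2857) → pose (-7.2936, -4.0342, 0.4458)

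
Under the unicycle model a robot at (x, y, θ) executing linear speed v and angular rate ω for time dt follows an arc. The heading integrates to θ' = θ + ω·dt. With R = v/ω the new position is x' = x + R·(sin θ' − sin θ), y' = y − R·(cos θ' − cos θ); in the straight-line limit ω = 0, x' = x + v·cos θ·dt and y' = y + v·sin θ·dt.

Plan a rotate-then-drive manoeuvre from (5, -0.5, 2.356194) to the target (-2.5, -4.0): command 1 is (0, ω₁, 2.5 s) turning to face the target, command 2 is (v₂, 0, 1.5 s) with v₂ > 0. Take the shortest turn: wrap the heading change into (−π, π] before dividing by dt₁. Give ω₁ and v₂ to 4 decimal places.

ω₁ = 0.4888, v₂ = 5.5176

heading to target = atan2(-4−-0.5, -2.5−5) = -2.7050
Δθ = wrap(-2.7050 − 2.3562) = 1.2220; ω₁ = Δθ/dt₁ = 0.4888
distance = √((-2.5−5)² + (-4−-0.5)²) = 8.2765; v₂ = distance/dt₂ = 5.5176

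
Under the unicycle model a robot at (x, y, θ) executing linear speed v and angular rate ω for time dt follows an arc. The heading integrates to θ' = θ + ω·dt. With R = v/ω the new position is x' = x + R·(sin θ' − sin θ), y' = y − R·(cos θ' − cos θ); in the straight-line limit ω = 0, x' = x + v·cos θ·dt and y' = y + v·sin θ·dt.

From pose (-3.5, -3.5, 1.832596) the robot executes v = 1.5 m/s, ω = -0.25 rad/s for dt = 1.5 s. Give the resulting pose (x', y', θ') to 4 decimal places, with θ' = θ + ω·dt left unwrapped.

θ' = 1.8326 + -0.25·1.5 = 1.4576
R = v/ω = 1.5/-0.25 = -6.0000
x' = -3.5 + -6.0000·(sin 1.4576 − sin 1.8326) = -3.6660
y' = -3.5 − -6.0000·(cos 1.4576 − cos 1.8326) = -1.2693

(-3.6660, -1.2693, 1.4576)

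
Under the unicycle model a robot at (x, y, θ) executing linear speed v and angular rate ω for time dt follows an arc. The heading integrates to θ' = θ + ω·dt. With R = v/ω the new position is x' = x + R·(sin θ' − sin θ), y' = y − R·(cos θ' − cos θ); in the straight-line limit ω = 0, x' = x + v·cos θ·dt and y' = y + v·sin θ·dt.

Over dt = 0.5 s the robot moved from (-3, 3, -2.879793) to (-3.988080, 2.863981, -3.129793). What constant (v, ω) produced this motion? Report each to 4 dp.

Δθ = -3.129793 − -2.879793 = -0.250000
ω = Δθ/dt = -0.250000/0.5 = -0.5000
R = Δx/(sin θ' − sin θ) = -4.0000
v = R·ω = -4.0000·-0.5000 = 2.0000

v = 2.0000, ω = -0.5000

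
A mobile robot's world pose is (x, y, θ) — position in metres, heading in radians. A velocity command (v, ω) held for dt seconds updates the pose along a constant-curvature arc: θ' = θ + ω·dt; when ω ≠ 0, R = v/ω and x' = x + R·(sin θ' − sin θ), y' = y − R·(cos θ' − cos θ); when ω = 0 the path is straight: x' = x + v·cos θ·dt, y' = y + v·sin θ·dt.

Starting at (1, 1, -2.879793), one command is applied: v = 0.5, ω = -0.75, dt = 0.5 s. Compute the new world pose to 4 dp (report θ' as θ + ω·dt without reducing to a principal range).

(0.7521, 0.9816, -3.2548)

θ' = -2.8798 + -0.75·0.5 = -3.2548
R = v/ω = 0.5/-0.75 = -0.6667
x' = 1 + -0.6667·(sin -3.2548 − sin -2.8798) = 0.7521
y' = 1 − -0.6667·(cos -3.2548 − cos -2.8798) = 0.9816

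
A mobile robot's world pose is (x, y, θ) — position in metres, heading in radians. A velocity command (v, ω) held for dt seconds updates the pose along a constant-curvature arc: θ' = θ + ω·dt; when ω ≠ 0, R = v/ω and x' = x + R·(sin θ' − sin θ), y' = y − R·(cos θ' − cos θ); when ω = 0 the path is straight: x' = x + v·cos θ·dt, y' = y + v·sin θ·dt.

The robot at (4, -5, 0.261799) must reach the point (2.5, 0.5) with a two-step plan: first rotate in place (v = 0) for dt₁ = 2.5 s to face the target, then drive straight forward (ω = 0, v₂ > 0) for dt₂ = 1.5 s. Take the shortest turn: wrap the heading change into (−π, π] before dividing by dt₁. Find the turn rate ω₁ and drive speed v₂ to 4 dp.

ω₁ = 0.6301, v₂ = 3.8006

heading to target = atan2(0.5−-5, 2.5−4) = 1.8370
Δθ = wrap(1.8370 − 0.2618) = 1.5752; ω₁ = Δθ/dt₁ = 0.6301
distance = √((2.5−4)² + (0.5−-5)²) = 5.7009; v₂ = distance/dt₂ = 3.8006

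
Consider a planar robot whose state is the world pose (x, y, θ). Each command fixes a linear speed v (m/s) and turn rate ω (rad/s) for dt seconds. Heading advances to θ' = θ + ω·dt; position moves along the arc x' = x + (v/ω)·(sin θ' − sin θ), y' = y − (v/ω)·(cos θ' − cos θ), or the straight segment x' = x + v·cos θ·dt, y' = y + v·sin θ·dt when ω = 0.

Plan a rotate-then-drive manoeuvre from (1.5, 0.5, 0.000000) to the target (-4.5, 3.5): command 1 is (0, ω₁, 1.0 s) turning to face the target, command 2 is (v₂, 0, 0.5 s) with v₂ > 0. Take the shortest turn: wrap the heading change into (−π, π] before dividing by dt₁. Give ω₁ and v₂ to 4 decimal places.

heading to target = atan2(3.5−0.5, -4.5−1.5) = 2.6779
Δθ = wrap(2.6779 − 0.0000) = 2.6779; ω₁ = Δθ/dt₁ = 2.6779
distance = √((-4.5−1.5)² + (3.5−0.5)²) = 6.7082; v₂ = distance/dt₂ = 13.4164

ω₁ = 2.6779, v₂ = 13.4164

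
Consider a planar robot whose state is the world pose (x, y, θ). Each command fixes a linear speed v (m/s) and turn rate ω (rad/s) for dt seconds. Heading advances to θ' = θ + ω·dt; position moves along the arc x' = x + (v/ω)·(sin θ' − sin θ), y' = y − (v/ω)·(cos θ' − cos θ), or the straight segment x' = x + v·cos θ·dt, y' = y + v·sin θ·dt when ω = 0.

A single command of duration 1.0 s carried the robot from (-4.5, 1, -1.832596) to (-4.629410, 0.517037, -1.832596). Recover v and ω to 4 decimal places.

Δθ = -1.832596 − -1.832596 = 0.000000
ω = Δθ/dt = 0.000000/1.0 = 0.0000
ω = 0 → v = (Δx·cos θ + Δy·sin θ)/dt = 0.5000

v = 0.5000, ω = 0.0000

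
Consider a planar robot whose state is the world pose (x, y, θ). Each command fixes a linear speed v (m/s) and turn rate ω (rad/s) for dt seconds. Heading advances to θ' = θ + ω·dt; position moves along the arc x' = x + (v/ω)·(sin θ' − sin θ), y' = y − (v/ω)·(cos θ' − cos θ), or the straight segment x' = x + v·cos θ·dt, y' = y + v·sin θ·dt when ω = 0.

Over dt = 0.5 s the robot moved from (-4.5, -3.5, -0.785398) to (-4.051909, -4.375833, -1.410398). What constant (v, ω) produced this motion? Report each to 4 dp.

Δθ = -1.410398 − -0.785398 = -0.625000
ω = Δθ/dt = -0.625000/0.5 = -1.2500
R = −Δy/(cos θ' − cos θ) = -1.6000
v = R·ω = -1.6000·-1.2500 = 2.0000

v = 2.0000, ω = -1.2500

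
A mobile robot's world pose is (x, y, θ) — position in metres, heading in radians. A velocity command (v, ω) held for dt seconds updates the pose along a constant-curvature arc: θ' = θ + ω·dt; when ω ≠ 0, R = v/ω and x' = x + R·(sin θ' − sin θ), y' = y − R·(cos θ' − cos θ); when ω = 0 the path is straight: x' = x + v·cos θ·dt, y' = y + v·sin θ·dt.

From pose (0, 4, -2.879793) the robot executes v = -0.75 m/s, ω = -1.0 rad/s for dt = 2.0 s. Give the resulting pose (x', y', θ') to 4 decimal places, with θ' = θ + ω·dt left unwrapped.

θ' = -2.8798 + -1.0·2.0 = -4.8798
R = v/ω = -0.75/-1.0 = 0.7500
x' = 0 + 0.7500·(sin -4.8798 − sin -2.8798) = 0.9336
y' = 4 − 0.7500·(cos -4.8798 − cos -2.8798) = 3.1506

(0.9336, 3.1506, -4.8798)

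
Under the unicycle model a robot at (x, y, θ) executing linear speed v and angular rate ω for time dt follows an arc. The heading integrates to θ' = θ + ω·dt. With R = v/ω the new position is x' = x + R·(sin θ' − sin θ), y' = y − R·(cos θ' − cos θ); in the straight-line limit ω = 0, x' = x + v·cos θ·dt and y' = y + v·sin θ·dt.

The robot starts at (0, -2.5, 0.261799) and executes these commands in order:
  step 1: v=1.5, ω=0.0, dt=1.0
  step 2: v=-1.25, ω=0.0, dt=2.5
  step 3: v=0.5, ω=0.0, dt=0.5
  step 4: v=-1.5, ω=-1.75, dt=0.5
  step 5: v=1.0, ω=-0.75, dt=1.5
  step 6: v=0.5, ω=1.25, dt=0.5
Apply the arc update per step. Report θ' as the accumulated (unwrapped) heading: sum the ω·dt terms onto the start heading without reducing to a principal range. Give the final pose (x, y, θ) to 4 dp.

(-1.4603, -4.2849, -1.1132)

step 1: θ'=0.2618 (straight) → pose (1.4489, -2.1118, 0.2618)
step 2: θ'=0.2618 (straight) → pose (-1.5696, -2.9206, 0.2618)
step 3: θ'=0.2618 (straight) → pose (-1.3281, -2.8559, 0.2618)
step 4: θ'=-0.6132 (R=0.8571) → pose (-2.0433, -2.7289, -0.6132)
step 5: θ'=-1.7382 (R=-1.3333) → pose (-1.4959, -4.0415, -1.7382)
step 6: θ'=-1.1132 (R=0.4000) → pose (-1.4603, -4.2849, -1.1132)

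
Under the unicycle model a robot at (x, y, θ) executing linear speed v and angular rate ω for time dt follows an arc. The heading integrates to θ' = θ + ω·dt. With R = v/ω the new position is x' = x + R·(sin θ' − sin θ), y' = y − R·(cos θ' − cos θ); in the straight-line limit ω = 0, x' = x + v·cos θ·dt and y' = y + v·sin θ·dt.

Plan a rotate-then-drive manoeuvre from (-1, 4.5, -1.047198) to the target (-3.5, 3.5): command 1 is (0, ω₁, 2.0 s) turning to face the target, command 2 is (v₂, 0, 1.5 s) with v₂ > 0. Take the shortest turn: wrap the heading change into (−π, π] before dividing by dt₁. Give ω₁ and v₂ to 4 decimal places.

ω₁ = -0.8569, v₂ = 1.7951

heading to target = atan2(3.5−4.5, -3.5−-1) = -2.7611
Δθ = wrap(-2.7611 − -1.0472) = -1.7139; ω₁ = Δθ/dt₁ = -0.8569
distance = √((-3.5−-1)² + (3.5−4.5)²) = 2.6926; v₂ = distance/dt₂ = 1.7951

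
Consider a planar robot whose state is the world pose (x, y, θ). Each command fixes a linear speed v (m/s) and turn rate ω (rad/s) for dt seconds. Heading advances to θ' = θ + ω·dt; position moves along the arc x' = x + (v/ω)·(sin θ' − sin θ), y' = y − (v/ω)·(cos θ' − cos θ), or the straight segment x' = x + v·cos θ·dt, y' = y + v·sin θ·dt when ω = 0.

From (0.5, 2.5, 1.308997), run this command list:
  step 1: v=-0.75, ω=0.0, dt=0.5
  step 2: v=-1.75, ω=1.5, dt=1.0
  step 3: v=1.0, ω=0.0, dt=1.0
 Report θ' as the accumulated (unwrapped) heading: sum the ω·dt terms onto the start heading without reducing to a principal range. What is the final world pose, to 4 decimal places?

(0.2037, 1.0596, 2.8090)

step 1: θ'=1.3090 (straight) → pose (0.4029, 2.1378, 1.3090)
step 2: θ'=2.8090 (R=-1.1667) → pose (1.1489, 0.7331, 2.8090)
step 3: θ'=2.8090 (straight) → pose (0.2037, 1.0596, 2.8090)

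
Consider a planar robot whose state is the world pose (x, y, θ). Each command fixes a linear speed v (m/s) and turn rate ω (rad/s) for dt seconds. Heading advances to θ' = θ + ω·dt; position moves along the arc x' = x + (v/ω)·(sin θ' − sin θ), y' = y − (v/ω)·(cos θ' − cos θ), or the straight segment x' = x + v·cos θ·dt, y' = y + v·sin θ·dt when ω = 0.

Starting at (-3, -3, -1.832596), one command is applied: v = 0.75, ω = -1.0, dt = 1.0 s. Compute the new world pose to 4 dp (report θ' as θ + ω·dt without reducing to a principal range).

(-3.4964, -3.5204, -2.8326)

θ' = -1.8326 + -1.0·1.0 = -2.8326
R = v/ω = 0.75/-1.0 = -0.7500
x' = -3 + -0.7500·(sin -2.8326 − sin -1.8326) = -3.4964
y' = -3 − -0.7500·(cos -2.8326 − cos -1.8326) = -3.5204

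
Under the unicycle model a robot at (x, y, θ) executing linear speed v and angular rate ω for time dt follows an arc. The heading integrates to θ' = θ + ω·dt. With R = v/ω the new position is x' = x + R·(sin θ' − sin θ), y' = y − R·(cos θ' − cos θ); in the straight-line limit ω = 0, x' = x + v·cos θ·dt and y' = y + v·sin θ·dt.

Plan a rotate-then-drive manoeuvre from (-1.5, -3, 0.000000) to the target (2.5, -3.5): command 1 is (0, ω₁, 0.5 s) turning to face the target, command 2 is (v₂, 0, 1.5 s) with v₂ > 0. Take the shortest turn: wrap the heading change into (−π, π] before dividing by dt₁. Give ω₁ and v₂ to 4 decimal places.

heading to target = atan2(-3.5−-3, 2.5−-1.5) = -0.1244
Δθ = wrap(-0.1244 − 0.0000) = -0.1244; ω₁ = Δθ/dt₁ = -0.2487
distance = √((2.5−-1.5)² + (-3.5−-3)²) = 4.0311; v₂ = distance/dt₂ = 2.6874

ω₁ = -0.2487, v₂ = 2.6874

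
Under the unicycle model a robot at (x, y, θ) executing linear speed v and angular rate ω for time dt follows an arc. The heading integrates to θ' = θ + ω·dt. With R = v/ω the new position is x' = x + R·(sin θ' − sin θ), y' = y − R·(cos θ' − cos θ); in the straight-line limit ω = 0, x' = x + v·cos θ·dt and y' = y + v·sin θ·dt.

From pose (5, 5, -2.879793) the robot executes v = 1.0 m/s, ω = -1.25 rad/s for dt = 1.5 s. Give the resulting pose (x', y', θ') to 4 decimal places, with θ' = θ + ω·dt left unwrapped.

(3.9937, 5.8067, -4.7548)

θ' = -2.8798 + -1.25·1.5 = -4.7548
R = v/ω = 1.0/-1.25 = -0.8000
x' = 5 + -0.8000·(sin -4.7548 − sin -2.8798) = 3.9937
y' = 5 − -0.8000·(cos -4.7548 − cos -2.8798) = 5.8067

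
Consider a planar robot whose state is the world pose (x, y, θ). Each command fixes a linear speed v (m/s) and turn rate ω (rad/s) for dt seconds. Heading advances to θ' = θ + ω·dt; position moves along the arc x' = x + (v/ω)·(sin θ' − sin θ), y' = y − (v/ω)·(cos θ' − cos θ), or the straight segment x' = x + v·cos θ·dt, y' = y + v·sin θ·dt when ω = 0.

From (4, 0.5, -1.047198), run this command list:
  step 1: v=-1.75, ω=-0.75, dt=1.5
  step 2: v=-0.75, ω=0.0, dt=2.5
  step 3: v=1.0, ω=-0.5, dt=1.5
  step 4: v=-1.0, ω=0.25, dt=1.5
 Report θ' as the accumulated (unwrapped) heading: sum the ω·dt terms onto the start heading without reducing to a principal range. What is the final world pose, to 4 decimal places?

(5.3133, 4.3026, -2.5472)

step 1: θ'=-2.1722 (R=2.3333) → pose (4.0968, 2.9869, -2.1722)
step 2: θ'=-2.1722 (straight) → pose (5.1577, 4.5329, -2.1722)
step 3: θ'=-2.9222 (R=-2.0000) → pose (3.9439, 3.7124, -2.9222)
step 4: θ'=-2.5472 (R=-4.0000) → pose (5.3133, 4.3026, -2.5472)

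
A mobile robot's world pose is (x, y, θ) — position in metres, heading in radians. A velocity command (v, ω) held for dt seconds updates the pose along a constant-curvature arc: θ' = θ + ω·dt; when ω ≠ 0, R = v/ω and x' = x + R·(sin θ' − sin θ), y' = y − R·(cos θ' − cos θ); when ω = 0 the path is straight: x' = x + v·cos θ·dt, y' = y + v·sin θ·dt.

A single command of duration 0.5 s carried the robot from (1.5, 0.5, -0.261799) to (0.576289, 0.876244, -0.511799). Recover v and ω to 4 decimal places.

v = -2.0000, ω = -0.5000

Δθ = -0.511799 − -0.261799 = -0.250000
ω = Δθ/dt = -0.250000/0.5 = -0.5000
R = Δx/(sin θ' − sin θ) = 4.0000
v = R·ω = 4.0000·-0.5000 = -2.0000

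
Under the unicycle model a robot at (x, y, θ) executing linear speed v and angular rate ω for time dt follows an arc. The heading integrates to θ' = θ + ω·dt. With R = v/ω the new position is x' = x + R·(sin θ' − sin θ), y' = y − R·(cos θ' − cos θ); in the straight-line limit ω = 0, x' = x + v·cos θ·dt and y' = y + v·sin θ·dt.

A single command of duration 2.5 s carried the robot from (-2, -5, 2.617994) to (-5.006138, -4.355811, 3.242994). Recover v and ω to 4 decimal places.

Δθ = 3.242994 − 2.617994 = 0.625000
ω = Δθ/dt = 0.625000/2.5 = 0.2500
R = Δx/(sin θ' − sin θ) = 5.0000
v = R·ω = 5.0000·0.2500 = 1.2500

v = 1.2500, ω = 0.2500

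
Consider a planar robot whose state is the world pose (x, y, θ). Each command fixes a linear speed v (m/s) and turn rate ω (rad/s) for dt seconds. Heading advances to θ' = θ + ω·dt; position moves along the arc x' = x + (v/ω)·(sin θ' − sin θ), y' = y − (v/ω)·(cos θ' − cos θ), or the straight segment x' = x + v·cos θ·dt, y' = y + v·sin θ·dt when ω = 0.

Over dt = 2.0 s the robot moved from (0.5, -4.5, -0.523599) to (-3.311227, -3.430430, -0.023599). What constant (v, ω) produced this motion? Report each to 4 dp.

Δθ = -0.023599 − -0.523599 = 0.500000
ω = Δθ/dt = 0.500000/2.0 = 0.2500
R = Δx/(sin θ' − sin θ) = -8.0000
v = R·ω = -8.0000·0.2500 = -2.0000

v = -2.0000, ω = 0.2500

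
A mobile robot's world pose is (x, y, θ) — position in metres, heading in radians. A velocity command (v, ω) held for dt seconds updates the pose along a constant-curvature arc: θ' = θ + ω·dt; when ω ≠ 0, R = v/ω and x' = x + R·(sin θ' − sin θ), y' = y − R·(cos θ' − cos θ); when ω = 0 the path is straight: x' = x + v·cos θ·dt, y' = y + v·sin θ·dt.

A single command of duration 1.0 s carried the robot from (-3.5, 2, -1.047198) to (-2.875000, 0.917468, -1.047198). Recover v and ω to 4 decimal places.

Δθ = -1.047198 − -1.047198 = 0.000000
ω = Δθ/dt = 0.000000/1.0 = 0.0000
ω = 0 → v = (Δx·cos θ + Δy·sin θ)/dt = 1.2500

v = 1.2500, ω = 0.0000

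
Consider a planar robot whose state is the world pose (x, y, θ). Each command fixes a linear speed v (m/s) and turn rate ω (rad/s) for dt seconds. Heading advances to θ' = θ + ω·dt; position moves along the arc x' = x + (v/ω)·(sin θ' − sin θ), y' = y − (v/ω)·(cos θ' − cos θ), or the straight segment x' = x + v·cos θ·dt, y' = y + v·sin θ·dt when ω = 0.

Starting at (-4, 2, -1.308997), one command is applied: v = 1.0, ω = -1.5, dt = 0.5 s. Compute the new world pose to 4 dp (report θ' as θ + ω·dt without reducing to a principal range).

(-4.0552, 1.5148, -2.0590)

θ' = -1.3090 + -1.5·0.5 = -2.0590
R = v/ω = 1.0/-1.5 = -0.6667
x' = -4 + -0.6667·(sin -2.0590 − sin -1.3090) = -4.0552
y' = 2 − -0.6667·(cos -2.0590 − cos -1.3090) = 1.5148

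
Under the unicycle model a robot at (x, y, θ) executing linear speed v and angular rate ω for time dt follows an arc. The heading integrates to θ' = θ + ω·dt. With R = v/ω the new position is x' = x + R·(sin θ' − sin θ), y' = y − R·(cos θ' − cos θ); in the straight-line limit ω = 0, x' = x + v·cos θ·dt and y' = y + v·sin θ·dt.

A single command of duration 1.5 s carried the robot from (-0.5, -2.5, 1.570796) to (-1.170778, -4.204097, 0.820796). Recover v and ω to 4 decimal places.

Δθ = 0.820796 − 1.570796 = -0.750000
ω = Δθ/dt = -0.750000/1.5 = -0.5000
R = −Δy/(cos θ' − cos θ) = 2.5000
v = R·ω = 2.5000·-0.5000 = -1.2500

v = -1.2500, ω = -0.5000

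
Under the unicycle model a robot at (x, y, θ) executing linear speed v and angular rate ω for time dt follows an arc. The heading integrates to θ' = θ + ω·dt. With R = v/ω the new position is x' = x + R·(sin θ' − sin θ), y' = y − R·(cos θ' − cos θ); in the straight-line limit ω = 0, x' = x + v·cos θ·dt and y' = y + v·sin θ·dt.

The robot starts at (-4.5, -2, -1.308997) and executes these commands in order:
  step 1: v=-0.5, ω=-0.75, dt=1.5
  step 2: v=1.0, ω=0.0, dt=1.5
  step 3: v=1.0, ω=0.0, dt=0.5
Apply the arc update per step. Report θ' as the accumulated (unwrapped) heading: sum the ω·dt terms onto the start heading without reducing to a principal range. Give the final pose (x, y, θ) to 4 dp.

step 1: θ'=-2.4340 (R=0.6667) → pose (-4.2894, -1.3208, -2.4340)
step 2: θ'=-2.4340 (straight) → pose (-5.4293, -2.2958, -2.4340)
step 3: θ'=-2.4340 (straight) → pose (-5.8092, -2.6209, -2.4340)

(-5.8092, -2.6209, -2.4340)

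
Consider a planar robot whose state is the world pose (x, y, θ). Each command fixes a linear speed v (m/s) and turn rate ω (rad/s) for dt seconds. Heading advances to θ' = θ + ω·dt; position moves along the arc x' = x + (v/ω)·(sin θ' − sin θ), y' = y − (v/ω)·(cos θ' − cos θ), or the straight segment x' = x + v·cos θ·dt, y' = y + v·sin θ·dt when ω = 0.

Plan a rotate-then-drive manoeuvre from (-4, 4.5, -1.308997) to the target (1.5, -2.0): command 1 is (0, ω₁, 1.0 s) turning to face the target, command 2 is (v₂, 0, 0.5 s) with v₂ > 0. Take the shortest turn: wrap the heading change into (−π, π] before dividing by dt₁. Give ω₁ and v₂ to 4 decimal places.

ω₁ = 0.4405, v₂ = 17.0294

heading to target = atan2(-2−4.5, 1.5−-4) = -0.8685
Δθ = wrap(-0.8685 − -1.3090) = 0.4405; ω₁ = Δθ/dt₁ = 0.4405
distance = √((1.5−-4)² + (-2−4.5)²) = 8.5147; v₂ = distance/dt₂ = 17.0294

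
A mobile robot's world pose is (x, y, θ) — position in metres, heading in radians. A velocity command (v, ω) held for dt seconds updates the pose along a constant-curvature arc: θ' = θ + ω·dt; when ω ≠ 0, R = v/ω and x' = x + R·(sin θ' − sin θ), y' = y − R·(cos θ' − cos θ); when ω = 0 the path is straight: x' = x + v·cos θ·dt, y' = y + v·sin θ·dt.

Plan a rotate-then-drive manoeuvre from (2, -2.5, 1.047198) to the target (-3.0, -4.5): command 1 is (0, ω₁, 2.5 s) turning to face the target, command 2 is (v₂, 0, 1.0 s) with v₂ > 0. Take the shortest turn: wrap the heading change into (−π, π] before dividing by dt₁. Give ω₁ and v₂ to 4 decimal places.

ω₁ = 0.9900, v₂ = 5.3852

heading to target = atan2(-4.5−-2.5, -3−2) = -2.7611
Δθ = wrap(-2.7611 − 1.0472) = 2.4749; ω₁ = Δθ/dt₁ = 0.9900
distance = √((-3−2)² + (-4.5−-2.5)²) = 5.3852; v₂ = distance/dt₂ = 5.3852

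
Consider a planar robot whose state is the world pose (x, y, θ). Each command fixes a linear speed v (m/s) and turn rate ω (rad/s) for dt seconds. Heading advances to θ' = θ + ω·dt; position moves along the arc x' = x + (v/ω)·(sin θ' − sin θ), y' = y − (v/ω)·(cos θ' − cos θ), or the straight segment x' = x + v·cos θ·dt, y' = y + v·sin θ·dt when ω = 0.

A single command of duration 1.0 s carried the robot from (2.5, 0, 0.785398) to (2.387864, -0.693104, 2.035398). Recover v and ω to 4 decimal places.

Δθ = 2.035398 − 0.785398 = 1.250000
ω = Δθ/dt = 1.250000/1.0 = 1.2500
R = −Δy/(cos θ' − cos θ) = -0.6000
v = R·ω = -0.6000·1.2500 = -0.7500

v = -0.7500, ω = 1.2500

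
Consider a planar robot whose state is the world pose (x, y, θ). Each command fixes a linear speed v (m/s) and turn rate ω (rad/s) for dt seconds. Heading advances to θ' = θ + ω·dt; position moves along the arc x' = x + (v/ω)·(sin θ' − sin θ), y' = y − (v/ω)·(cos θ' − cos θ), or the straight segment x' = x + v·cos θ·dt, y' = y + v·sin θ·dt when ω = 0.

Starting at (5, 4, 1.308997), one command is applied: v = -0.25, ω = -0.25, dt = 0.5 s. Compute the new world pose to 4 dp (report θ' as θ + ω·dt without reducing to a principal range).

θ' = 1.3090 + -0.25·0.5 = 1.1840
R = v/ω = -0.25/-0.25 = 1.0000
x' = 5 + 1.0000·(sin 1.1840 − sin 1.3090) = 4.9602
y' = 4 − 1.0000·(cos 1.1840 − cos 1.3090) = 3.8816

(4.9602, 3.8816, 1.1840)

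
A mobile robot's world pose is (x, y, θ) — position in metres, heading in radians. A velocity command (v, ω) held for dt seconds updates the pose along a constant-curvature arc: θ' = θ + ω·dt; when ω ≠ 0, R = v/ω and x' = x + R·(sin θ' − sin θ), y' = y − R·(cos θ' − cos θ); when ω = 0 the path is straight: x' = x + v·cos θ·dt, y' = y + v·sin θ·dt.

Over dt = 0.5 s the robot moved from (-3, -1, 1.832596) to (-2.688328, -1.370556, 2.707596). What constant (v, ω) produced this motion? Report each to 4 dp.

v = -1.0000, ω = 1.7500

Δθ = 2.707596 − 1.832596 = 0.875000
ω = Δθ/dt = 0.875000/0.5 = 1.7500
R = −Δy/(cos θ' − cos θ) = -0.5714
v = R·ω = -0.5714·1.7500 = -1.0000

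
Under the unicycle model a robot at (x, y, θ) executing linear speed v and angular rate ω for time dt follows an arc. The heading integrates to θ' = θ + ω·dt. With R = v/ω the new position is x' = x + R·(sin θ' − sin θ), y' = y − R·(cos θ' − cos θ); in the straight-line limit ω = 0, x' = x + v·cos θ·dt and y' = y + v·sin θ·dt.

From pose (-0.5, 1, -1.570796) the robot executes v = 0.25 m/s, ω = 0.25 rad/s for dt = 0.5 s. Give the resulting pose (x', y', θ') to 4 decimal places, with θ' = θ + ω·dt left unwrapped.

(-0.4922, 0.8753, -1.4458)

θ' = -1.5708 + 0.25·0.5 = -1.4458
R = v/ω = 0.25/0.25 = 1.0000
x' = -0.5 + 1.0000·(sin -1.4458 − sin -1.5708) = -0.4922
y' = 1 − 1.0000·(cos -1.4458 − cos -1.5708) = 0.8753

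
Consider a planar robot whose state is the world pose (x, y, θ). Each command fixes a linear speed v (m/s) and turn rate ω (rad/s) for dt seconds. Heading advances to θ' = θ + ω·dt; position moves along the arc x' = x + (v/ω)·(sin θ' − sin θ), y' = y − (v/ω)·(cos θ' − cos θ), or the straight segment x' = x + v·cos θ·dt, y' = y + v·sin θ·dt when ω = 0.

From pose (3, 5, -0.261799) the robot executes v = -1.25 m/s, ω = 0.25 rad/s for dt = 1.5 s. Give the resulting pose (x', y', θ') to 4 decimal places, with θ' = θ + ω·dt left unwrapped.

(1.1411, 5.1384, 0.1132)

θ' = -0.2618 + 0.25·1.5 = 0.1132
R = v/ω = -1.25/0.25 = -5.0000
x' = 3 + -5.0000·(sin 0.1132 − sin -0.2618) = 1.1411
y' = 5 − -5.0000·(cos 0.1132 − cos -0.2618) = 5.1384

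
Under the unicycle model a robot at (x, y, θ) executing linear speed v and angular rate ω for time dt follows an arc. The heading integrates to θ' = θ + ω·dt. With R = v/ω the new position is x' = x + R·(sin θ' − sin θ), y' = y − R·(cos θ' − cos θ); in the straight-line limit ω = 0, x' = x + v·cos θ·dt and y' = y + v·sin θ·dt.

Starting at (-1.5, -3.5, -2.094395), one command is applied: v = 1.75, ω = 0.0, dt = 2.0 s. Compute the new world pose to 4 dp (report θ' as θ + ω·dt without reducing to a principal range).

θ' = -2.0944 + 0.0·2.0 = -2.0944
ω = 0 → straight: x' = -1.5 + 1.75·cos(-2.0944)·2.0 = -3.2500
y' = -3.5 + 1.75·sin(-2.0944)·2.0 = -6.5311

(-3.2500, -6.5311, -2.0944)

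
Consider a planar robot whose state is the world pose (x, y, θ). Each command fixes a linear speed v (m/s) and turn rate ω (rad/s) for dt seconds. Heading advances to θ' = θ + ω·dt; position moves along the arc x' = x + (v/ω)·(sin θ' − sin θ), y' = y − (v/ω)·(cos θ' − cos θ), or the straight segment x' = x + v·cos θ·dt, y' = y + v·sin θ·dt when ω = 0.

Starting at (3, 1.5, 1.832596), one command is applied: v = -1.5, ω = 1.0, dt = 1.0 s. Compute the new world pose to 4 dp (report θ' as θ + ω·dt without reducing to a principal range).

θ' = 1.8326 + 1.0·1.0 = 2.8326
R = v/ω = -1.5/1.0 = -1.5000
x' = 3 + -1.5000·(sin 2.8326 − sin 1.8326) = 3.9927
y' = 1.5 − -1.5000·(cos 2.8326 − cos 1.8326) = 0.4593

(3.9927, 0.4593, 2.8326)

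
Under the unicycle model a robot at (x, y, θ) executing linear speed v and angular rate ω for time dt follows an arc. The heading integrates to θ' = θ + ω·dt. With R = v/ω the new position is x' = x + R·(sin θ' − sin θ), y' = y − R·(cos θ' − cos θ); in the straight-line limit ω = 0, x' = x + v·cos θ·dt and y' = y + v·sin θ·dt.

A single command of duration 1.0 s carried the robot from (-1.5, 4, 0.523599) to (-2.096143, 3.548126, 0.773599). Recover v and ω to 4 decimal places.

v = -0.7500, ω = 0.2500

Δθ = 0.773599 − 0.523599 = 0.250000
ω = Δθ/dt = 0.250000/1.0 = 0.2500
R = Δx/(sin θ' − sin θ) = -3.0000
v = R·ω = -3.0000·0.2500 = -0.7500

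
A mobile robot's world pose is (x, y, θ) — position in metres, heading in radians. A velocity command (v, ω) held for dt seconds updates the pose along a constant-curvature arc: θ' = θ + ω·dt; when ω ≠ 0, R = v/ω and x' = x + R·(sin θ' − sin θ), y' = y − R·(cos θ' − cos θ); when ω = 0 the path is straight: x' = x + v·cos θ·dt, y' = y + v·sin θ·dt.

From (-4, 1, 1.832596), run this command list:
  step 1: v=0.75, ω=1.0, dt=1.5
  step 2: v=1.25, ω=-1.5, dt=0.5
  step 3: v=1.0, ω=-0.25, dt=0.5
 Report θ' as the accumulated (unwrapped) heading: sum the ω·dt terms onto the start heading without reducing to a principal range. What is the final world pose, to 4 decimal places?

step 1: θ'=3.3326 (R=0.7500) → pose (-4.8668, 1.5422, 3.3326)
step 2: θ'=2.5826 (R=-0.8333) → pose (-5.4670, 1.6539, 2.5826)
step 3: θ'=2.4576 (R=-4.0000) → pose (-5.8732, 1.9449, 2.4576)

(-5.8732, 1.9449, 2.4576)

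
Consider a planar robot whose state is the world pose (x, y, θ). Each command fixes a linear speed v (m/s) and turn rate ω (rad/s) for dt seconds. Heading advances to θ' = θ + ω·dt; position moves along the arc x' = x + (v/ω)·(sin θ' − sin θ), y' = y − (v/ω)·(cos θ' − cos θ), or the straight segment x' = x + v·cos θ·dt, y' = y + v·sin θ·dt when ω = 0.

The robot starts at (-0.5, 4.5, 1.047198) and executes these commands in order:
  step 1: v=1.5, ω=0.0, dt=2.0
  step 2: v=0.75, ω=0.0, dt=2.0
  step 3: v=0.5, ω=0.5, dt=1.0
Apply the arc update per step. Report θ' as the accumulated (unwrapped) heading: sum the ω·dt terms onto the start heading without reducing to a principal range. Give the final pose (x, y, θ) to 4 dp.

(1.8837, 8.8735, 1.5472)

step 1: θ'=1.0472 (straight) → pose (1.0000, 7.0981, 1.0472)
step 2: θ'=1.0472 (straight) → pose (1.7500, 8.3971, 1.0472)
step 3: θ'=1.5472 (R=1.0000) → pose (1.8837, 8.8735, 1.5472)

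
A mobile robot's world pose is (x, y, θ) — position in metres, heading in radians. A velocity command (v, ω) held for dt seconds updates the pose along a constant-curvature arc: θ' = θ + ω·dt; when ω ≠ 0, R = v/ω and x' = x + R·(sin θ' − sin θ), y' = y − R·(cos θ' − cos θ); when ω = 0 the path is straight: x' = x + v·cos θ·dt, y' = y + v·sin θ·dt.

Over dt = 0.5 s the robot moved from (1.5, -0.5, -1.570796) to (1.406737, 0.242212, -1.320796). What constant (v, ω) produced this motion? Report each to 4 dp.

Δθ = -1.320796 − -1.570796 = 0.250000
ω = Δθ/dt = 0.250000/0.5 = 0.5000
R = −Δy/(cos θ' − cos θ) = -3.0000
v = R·ω = -3.0000·0.5000 = -1.5000

v = -1.5000, ω = 0.5000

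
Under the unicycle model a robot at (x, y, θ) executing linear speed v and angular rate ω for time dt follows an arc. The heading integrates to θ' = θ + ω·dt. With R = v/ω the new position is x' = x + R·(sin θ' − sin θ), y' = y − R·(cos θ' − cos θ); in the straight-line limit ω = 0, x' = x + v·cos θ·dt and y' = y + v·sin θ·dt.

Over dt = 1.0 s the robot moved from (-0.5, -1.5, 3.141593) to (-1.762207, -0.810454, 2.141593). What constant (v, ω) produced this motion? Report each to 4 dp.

v = 1.5000, ω = -1.0000

Δθ = 2.141593 − 3.141593 = -1.000000
ω = Δθ/dt = -1.000000/1.0 = -1.0000
R = Δx/(sin θ' − sin θ) = -1.5000
v = R·ω = -1.5000·-1.0000 = 1.5000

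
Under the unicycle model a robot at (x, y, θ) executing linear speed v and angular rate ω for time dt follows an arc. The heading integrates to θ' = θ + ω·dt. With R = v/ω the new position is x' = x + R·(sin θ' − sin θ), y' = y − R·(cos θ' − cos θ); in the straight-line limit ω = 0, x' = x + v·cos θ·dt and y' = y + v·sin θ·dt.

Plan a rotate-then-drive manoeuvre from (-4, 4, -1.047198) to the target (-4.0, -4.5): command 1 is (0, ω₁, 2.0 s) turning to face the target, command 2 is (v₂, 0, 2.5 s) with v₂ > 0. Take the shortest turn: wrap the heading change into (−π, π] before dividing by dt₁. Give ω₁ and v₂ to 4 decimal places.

ω₁ = -0.2618, v₂ = 3.4000

heading to target = atan2(-4.5−4, -4−-4) = -1.5708
Δθ = wrap(-1.5708 − -1.0472) = -0.5236; ω₁ = Δθ/dt₁ = -0.2618
distance = √((-4−-4)² + (-4.5−4)²) = 8.5000; v₂ = distance/dt₂ = 3.4000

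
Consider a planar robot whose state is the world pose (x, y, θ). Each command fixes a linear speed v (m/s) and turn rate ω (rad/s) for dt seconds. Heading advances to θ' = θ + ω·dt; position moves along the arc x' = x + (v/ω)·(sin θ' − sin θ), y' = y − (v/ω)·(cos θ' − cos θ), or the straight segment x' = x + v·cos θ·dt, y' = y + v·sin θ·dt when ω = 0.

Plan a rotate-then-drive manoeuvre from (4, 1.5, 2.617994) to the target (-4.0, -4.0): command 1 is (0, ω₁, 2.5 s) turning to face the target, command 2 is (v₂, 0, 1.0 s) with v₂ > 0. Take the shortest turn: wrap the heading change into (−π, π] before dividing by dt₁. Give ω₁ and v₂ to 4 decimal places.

ω₁ = 0.4504, v₂ = 9.7082

heading to target = atan2(-4−1.5, -4−4) = -2.5393
Δθ = wrap(-2.5393 − 2.6180) = 1.1259; ω₁ = Δθ/dt₁ = 0.4504
distance = √((-4−4)² + (-4−1.5)²) = 9.7082; v₂ = distance/dt₂ = 9.7082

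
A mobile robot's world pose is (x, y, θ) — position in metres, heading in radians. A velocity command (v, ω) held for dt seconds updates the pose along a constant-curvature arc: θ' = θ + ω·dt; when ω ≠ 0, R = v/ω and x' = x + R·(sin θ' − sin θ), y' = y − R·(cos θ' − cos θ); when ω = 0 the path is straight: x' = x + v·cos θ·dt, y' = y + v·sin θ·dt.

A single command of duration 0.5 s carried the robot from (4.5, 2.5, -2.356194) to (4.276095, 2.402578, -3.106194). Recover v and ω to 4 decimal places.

Δθ = -3.106194 − -2.356194 = -0.750000
ω = Δθ/dt = -0.750000/0.5 = -1.5000
R = Δx/(sin θ' − sin θ) = -0.3333
v = R·ω = -0.3333·-1.5000 = 0.5000

v = 0.5000, ω = -1.5000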